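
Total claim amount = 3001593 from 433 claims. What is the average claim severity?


severity = total / number
= 3001593 / 433
= 6932.0855


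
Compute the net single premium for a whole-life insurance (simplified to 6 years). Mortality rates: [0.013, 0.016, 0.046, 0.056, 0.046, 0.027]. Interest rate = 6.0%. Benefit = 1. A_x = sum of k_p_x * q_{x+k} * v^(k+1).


v = 0.943396
Year 0: k_p_x=1.0, q=0.013, term=0.012264
Year 1: k_p_x=0.987, q=0.016, term=0.014055
Year 2: k_p_x=0.971208, q=0.046, term=0.03751
Year 3: k_p_x=0.926532, q=0.056, term=0.041098
Year 4: k_p_x=0.874647, q=0.046, term=0.030065
Year 5: k_p_x=0.834413, q=0.027, term=0.015882
A_x = 0.1509


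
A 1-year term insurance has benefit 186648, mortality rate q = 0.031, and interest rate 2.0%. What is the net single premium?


NSP = benefit * q * v
v = 1/(1+i) = 0.980392
NSP = 186648 * 0.031 * 0.980392
= 5672.6353


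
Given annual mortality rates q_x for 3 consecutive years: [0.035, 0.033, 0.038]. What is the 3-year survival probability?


p_k = 1 - q_k for each year
Survival = product of (1 - q_k)
= 0.965 * 0.967 * 0.962
= 0.8977


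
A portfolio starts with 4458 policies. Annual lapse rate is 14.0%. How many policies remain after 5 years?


remaining = initial * (1 - lapse)^years
= 4458 * (1 - 0.14)^5
= 4458 * 0.470427
= 2097.1636


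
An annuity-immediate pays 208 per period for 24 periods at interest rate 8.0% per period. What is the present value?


PV = PMT * (1 - (1+i)^(-n)) / i
= 208 * (1 - (1+0.08)^(-24)) / 0.08
= 208 * (1 - 0.157699) / 0.08
= 208 * 10.528758
= 2189.9817


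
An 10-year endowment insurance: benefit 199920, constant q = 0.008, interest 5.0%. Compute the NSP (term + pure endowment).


Term component = 11952.9805
Pure endowment = 10_p_x * v^10 * benefit = 0.922819 * 0.613913 * 199920 = 113260.891
NSP = 125213.8716


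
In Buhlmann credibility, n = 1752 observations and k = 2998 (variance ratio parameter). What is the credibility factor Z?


Z = n / (n + k)
= 1752 / (1752 + 2998)
= 1752 / 4750
= 0.3688


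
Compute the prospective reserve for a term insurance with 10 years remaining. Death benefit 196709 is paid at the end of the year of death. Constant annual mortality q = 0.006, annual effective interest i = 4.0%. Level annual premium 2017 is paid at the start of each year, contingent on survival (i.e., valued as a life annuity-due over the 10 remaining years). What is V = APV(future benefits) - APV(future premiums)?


v = 1/(1+i) = 0.961538
APV(future benefits) per unit = sum_{k=0}^{9} k_p_x * q * v^(k+1) = 0.047464
APV(future benefits) = 196709 * 0.047464 = 9336.6455
Life annuity-due factor ä_{x:10} = sum_{k=0}^{9} k_p_x * v^k = 8.227137
APV(future premiums) = 2017 * 8.227137 = 16594.1352
V = 9336.6455 - 16594.1352
= -7257.4897


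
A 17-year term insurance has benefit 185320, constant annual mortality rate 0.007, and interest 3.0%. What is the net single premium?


NSP = benefit * sum_{k=0}^{n-1} k_p_x * q * v^(k+1)
With constant q=0.007, v=0.970874
Sum = 0.087611
NSP = 185320 * 0.087611
= 16236.0595


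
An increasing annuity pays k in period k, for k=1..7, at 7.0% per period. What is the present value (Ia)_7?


(Ia)_n = sum_{k=1}^{n} k * v^k, v = 1/(1+i)
v = 0.934579
Sum computed term by term:
(Ia)_7 = 20.1042


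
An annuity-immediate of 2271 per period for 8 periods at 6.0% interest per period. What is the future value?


FV = PMT * ((1+i)^n - 1) / i
= 2271 * ((1.06)^8 - 1) / 0.06
= 2271 * (1.593848 - 1) / 0.06
= 22477.1496


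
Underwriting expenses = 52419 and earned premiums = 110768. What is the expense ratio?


Expense ratio = expenses / premiums
= 52419 / 110768
= 0.4732


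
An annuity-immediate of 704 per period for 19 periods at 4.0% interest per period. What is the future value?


FV = PMT * ((1+i)^n - 1) / i
= 704 * ((1.04)^19 - 1) / 0.04
= 704 * (2.106849 - 1) / 0.04
= 19480.5455


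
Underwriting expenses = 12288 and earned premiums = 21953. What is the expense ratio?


Expense ratio = expenses / premiums
= 12288 / 21953
= 0.5597


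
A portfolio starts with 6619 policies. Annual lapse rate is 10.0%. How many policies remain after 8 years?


remaining = initial * (1 - lapse)^years
= 6619 * (1 - 0.1)^8
= 6619 * 0.430467
= 2849.2625


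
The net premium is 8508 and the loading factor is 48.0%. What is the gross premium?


Gross = net * (1 + loading)
= 8508 * (1 + 0.48)
= 8508 * 1.48
= 12591.84


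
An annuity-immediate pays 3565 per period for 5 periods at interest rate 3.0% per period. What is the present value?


PV = PMT * (1 - (1+i)^(-n)) / i
= 3565 * (1 - (1+0.03)^(-5)) / 0.03
= 3565 * (1 - 0.862609) / 0.03
= 3565 * 4.579707
= 16326.6561


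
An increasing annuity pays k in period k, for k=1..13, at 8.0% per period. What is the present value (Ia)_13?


(Ia)_n = sum_{k=1}^{n} k * v^k, v = 1/(1+i)
v = 0.925926
Sum computed term by term:
(Ia)_13 = 46.9501


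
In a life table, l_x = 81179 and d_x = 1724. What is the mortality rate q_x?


q_x = d_x / l_x
= 1724 / 81179
= 0.0212


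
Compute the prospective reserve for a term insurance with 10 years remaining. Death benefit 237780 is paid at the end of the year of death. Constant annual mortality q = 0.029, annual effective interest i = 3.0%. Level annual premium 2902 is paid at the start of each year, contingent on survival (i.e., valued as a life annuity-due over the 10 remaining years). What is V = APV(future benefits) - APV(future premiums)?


v = 1/(1+i) = 0.970874
APV(future benefits) per unit = sum_{k=0}^{9} k_p_x * q * v^(k+1) = 0.219026
APV(future benefits) = 237780 * 0.219026 = 52079.9351
Life annuity-due factor ä_{x:10} = sum_{k=0}^{9} k_p_x * v^k = 7.779189
APV(future premiums) = 2902 * 7.779189 = 22575.2073
V = 52079.9351 - 22575.2073
= 29504.7278


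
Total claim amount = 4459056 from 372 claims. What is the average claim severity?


severity = total / number
= 4459056 / 372
= 11986.7097


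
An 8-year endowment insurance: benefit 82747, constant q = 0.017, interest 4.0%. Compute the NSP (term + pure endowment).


Term component = 8957.6553
Pure endowment = 8_p_x * v^8 * benefit = 0.871823 * 0.73069 * 82747 = 52712.5087
NSP = 61670.164


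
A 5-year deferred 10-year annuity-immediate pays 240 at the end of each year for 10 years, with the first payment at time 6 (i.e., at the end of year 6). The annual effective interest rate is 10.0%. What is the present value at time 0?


PV at time 5 of the 10-year annuity-immediate:
a_n = 240 * (1-(1+0.1)^(-10))/0.1 = 1474.6961
Discount back 5 years to time 0:
PV = 1474.6961 * (1+0.1)^(-5)
= 1474.6961 * 0.620921
= 915.6703


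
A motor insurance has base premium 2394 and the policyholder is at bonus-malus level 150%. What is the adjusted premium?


adjusted = base * BM_level / 100
= 2394 * 150 / 100
= 2394 * 1.5
= 3591.0


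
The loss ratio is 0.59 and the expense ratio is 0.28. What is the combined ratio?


Combined ratio = loss ratio + expense ratio
= 0.59 + 0.28
= 0.87


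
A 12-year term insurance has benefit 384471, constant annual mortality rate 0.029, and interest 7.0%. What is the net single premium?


NSP = benefit * sum_{k=0}^{n-1} k_p_x * q * v^(k+1)
With constant q=0.029, v=0.934579
Sum = 0.201563
NSP = 384471 * 0.201563
= 77494.9482


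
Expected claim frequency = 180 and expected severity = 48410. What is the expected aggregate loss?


E[S] = E[N] * E[X]
= 180 * 48410
= 8.7138e+06


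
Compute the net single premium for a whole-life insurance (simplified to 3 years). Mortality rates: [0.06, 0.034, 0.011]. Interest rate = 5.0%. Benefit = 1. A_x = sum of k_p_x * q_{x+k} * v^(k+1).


v = 0.952381
Year 0: k_p_x=1.0, q=0.06, term=0.057143
Year 1: k_p_x=0.94, q=0.034, term=0.028989
Year 2: k_p_x=0.90804, q=0.011, term=0.008628
A_x = 0.0948


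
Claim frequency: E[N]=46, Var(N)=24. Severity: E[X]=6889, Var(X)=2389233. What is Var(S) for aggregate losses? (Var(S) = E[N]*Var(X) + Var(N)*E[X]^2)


Var(S) = E[N]*Var(X) + Var(N)*E[X]^2
= 46*2389233 + 24*6889^2
= 109904718 + 1138999704
= 1.2489e+09


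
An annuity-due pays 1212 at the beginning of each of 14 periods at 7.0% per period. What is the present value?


PV_due = PMT * (1-(1+i)^(-n))/i * (1+i)
PV_immediate = 10599.5072
PV_due = 10599.5072 * 1.07
= 11341.4727


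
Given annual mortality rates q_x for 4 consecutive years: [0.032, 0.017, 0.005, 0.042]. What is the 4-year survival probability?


p_k = 1 - q_k for each year
Survival = product of (1 - q_k)
= 0.968 * 0.983 * 0.995 * 0.958
= 0.907


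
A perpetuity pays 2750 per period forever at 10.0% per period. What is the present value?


PV = PMT / i
= 2750 / 0.1
= 27500.0


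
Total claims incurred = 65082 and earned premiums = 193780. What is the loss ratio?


Loss ratio = claims / premiums
= 65082 / 193780
= 0.3359


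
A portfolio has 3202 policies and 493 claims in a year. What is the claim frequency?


frequency = claims / policies
= 493 / 3202
= 0.154


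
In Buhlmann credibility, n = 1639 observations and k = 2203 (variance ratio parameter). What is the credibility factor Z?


Z = n / (n + k)
= 1639 / (1639 + 2203)
= 1639 / 3842
= 0.4266


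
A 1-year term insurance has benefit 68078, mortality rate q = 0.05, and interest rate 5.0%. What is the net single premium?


NSP = benefit * q * v
v = 1/(1+i) = 0.952381
NSP = 68078 * 0.05 * 0.952381
= 3241.8095


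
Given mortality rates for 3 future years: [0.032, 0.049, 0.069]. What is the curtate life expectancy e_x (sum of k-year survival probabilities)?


e_x = sum_{k=1}^{n} k_p_x
k_p_x values:
  1_p_x = 0.968
  2_p_x = 0.920568
  3_p_x = 0.857049
e_x = 2.7456


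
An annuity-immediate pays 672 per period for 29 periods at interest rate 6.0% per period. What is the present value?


PV = PMT * (1 - (1+i)^(-n)) / i
= 672 * (1 - (1+0.06)^(-29)) / 0.06
= 672 * (1 - 0.184557) / 0.06
= 672 * 13.590721
= 9132.9645


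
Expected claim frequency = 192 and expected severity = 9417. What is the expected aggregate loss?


E[S] = E[N] * E[X]
= 192 * 9417
= 1.8081e+06


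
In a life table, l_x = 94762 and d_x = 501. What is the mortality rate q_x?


q_x = d_x / l_x
= 501 / 94762
= 0.0053


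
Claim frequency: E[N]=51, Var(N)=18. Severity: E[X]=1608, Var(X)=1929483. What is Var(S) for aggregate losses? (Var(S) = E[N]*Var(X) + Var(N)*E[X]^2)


Var(S) = E[N]*Var(X) + Var(N)*E[X]^2
= 51*1929483 + 18*1608^2
= 98403633 + 46541952
= 1.4495e+08


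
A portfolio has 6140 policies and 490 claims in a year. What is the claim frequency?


frequency = claims / policies
= 490 / 6140
= 0.0798


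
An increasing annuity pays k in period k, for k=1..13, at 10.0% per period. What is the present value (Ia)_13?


(Ia)_n = sum_{k=1}^{n} k * v^k, v = 1/(1+i)
v = 0.909091
Sum computed term by term:
(Ia)_13 = 40.4805


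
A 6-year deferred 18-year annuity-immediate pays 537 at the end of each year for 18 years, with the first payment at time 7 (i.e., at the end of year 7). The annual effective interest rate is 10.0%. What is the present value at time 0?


PV at time 6 of the 18-year annuity-immediate:
a_n = 537 * (1-(1+0.1)^(-18))/0.1 = 4404.1583
Discount back 6 years to time 0:
PV = 4404.1583 * (1+0.1)^(-6)
= 4404.1583 * 0.564474
= 2486.0325


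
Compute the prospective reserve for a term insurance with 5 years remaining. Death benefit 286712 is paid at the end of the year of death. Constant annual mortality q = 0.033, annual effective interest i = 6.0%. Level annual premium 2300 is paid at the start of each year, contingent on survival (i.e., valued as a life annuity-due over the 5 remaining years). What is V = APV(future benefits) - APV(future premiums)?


v = 1/(1+i) = 0.943396
APV(future benefits) per unit = sum_{k=0}^{4} k_p_x * q * v^(k+1) = 0.13064
APV(future benefits) = 286712 * 0.13064 = 37455.9185
Life annuity-due factor ä_{x:5} = sum_{k=0}^{4} k_p_x * v^k = 4.1963
APV(future premiums) = 2300 * 4.1963 = 9651.4895
V = 37455.9185 - 9651.4895
= 27804.429


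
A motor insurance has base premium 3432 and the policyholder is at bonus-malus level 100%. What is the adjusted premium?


adjusted = base * BM_level / 100
= 3432 * 100 / 100
= 3432 * 1.0
= 3432.0


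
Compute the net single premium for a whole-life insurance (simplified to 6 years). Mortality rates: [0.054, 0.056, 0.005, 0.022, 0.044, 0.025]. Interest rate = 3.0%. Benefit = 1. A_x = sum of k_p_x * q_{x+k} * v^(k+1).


v = 0.970874
Year 0: k_p_x=1.0, q=0.054, term=0.052427
Year 1: k_p_x=0.946, q=0.056, term=0.049935
Year 2: k_p_x=0.893024, q=0.005, term=0.004086
Year 3: k_p_x=0.888559, q=0.022, term=0.017368
Year 4: k_p_x=0.869011, q=0.044, term=0.032983
Year 5: k_p_x=0.830774, q=0.025, term=0.017394
A_x = 0.1742


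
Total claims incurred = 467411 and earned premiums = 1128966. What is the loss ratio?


Loss ratio = claims / premiums
= 467411 / 1128966
= 0.414


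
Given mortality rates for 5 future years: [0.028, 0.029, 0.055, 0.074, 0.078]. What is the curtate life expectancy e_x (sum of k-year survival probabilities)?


e_x = sum_{k=1}^{n} k_p_x
k_p_x values:
  1_p_x = 0.972
  2_p_x = 0.943812
  3_p_x = 0.891902
  4_p_x = 0.825902
  5_p_x = 0.761481
e_x = 4.3951


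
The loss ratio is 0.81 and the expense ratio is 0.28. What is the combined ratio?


Combined ratio = loss ratio + expense ratio
= 0.81 + 0.28
= 1.09


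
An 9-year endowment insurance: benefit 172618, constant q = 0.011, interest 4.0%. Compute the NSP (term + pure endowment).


Term component = 13551.6898
Pure endowment = 9_p_x * v^9 * benefit = 0.905246 * 0.702587 * 172618 = 109787.4382
NSP = 123339.128


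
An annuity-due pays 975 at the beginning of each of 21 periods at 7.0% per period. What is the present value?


PV_due = PMT * (1-(1+i)^(-n))/i * (1+i)
PV_immediate = 10564.6391
PV_due = 10564.6391 * 1.07
= 11304.1639


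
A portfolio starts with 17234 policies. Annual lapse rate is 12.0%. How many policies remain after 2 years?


remaining = initial * (1 - lapse)^years
= 17234 * (1 - 0.12)^2
= 17234 * 0.7744
= 13346.0096


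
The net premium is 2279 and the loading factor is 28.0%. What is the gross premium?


Gross = net * (1 + loading)
= 2279 * (1 + 0.28)
= 2279 * 1.28
= 2917.12


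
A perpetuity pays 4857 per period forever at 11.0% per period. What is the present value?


PV = PMT / i
= 4857 / 0.11
= 44154.5455


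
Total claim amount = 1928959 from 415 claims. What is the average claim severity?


severity = total / number
= 1928959 / 415
= 4648.094


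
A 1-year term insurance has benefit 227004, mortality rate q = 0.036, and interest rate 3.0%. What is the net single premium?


NSP = benefit * q * v
v = 1/(1+i) = 0.970874
NSP = 227004 * 0.036 * 0.970874
= 7934.1204


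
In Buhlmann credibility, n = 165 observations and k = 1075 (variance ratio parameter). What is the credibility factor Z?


Z = n / (n + k)
= 165 / (165 + 1075)
= 165 / 1240
= 0.1331


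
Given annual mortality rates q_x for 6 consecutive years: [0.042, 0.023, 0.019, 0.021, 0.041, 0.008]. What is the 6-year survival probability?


p_k = 1 - q_k for each year
Survival = product of (1 - q_k)
= 0.958 * 0.977 * 0.981 * 0.979 * 0.959 * 0.992
= 0.8551


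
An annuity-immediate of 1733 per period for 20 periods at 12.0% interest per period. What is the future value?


FV = PMT * ((1+i)^n - 1) / i
= 1733 * ((1.12)^20 - 1) / 0.12
= 1733 * (9.646293 - 1) / 0.12
= 124866.8828


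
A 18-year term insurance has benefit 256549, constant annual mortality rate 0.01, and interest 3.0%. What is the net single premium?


NSP = benefit * sum_{k=0}^{n-1} k_p_x * q * v^(k+1)
With constant q=0.01, v=0.970874
Sum = 0.127453
NSP = 256549 * 0.127453
= 32697.883


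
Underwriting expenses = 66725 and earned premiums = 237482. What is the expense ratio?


Expense ratio = expenses / premiums
= 66725 / 237482
= 0.281


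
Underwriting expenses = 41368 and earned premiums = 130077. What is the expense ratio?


Expense ratio = expenses / premiums
= 41368 / 130077
= 0.318


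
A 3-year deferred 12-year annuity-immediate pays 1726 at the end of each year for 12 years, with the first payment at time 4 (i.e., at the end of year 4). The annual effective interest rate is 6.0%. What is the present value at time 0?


PV at time 3 of the 12-year annuity-immediate:
a_n = 1726 * (1-(1+0.06)^(-12))/0.06 = 14470.5146
Discount back 3 years to time 0:
PV = 14470.5146 * (1+0.06)^(-3)
= 14470.5146 * 0.839619
= 12149.7231


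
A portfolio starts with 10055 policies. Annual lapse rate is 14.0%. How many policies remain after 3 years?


remaining = initial * (1 - lapse)^years
= 10055 * (1 - 0.14)^3
= 10055 * 0.636056
= 6395.5431


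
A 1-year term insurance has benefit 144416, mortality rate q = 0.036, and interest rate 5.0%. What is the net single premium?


NSP = benefit * q * v
v = 1/(1+i) = 0.952381
NSP = 144416 * 0.036 * 0.952381
= 4951.4057


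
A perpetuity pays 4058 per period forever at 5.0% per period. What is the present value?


PV = PMT / i
= 4058 / 0.05
= 81160.0


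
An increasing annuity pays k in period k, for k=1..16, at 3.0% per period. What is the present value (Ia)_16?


(Ia)_n = sum_{k=1}^{n} k * v^k, v = 1/(1+i)
v = 0.970874
Sum computed term by term:
(Ia)_16 = 98.9088


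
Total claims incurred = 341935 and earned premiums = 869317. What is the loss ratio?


Loss ratio = claims / premiums
= 341935 / 869317
= 0.3933


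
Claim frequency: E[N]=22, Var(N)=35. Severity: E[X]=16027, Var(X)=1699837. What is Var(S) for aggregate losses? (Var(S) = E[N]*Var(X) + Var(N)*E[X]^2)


Var(S) = E[N]*Var(X) + Var(N)*E[X]^2
= 22*1699837 + 35*16027^2
= 37396414 + 8990265515
= 9.0277e+09


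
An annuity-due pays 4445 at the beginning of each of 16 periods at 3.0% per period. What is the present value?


PV_due = PMT * (1-(1+i)^(-n))/i * (1+i)
PV_immediate = 55834.0985
PV_due = 55834.0985 * 1.03
= 57509.1215


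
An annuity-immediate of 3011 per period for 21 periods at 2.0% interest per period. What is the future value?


FV = PMT * ((1+i)^n - 1) / i
= 3011 * ((1.02)^21 - 1) / 0.02
= 3011 * (1.515666 - 1) / 0.02
= 77633.5681


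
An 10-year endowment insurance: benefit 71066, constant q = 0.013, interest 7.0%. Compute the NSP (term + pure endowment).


Term component = 6166.4866
Pure endowment = 10_p_x * v^10 * benefit = 0.877347 * 0.508349 * 71066 = 31695.3551
NSP = 37861.8416


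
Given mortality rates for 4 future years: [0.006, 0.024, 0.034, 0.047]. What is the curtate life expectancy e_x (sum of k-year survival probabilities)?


e_x = sum_{k=1}^{n} k_p_x
k_p_x values:
  1_p_x = 0.994
  2_p_x = 0.970144
  3_p_x = 0.937159
  4_p_x = 0.893113
e_x = 3.7944


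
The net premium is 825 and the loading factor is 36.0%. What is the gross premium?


Gross = net * (1 + loading)
= 825 * (1 + 0.36)
= 825 * 1.36
= 1122.0


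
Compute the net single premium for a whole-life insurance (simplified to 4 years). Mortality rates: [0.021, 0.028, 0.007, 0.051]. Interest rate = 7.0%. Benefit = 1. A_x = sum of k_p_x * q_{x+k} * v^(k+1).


v = 0.934579
Year 0: k_p_x=1.0, q=0.021, term=0.019626
Year 1: k_p_x=0.979, q=0.028, term=0.023943
Year 2: k_p_x=0.951588, q=0.007, term=0.005437
Year 3: k_p_x=0.944927, q=0.051, term=0.036765
A_x = 0.0858


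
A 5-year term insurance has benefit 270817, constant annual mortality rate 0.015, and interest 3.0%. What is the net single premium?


NSP = benefit * sum_{k=0}^{n-1} k_p_x * q * v^(k+1)
With constant q=0.015, v=0.970874
Sum = 0.066725
NSP = 270817 * 0.066725
= 18070.2553


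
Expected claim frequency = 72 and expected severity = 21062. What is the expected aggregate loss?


E[S] = E[N] * E[X]
= 72 * 21062
= 1.5165e+06


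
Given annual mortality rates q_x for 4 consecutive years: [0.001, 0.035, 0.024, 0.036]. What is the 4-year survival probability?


p_k = 1 - q_k for each year
Survival = product of (1 - q_k)
= 0.999 * 0.965 * 0.976 * 0.964
= 0.907


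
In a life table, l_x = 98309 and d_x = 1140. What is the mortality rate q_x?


q_x = d_x / l_x
= 1140 / 98309
= 0.0116


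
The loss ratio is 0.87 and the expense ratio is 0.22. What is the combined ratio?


Combined ratio = loss ratio + expense ratio
= 0.87 + 0.22
= 1.09


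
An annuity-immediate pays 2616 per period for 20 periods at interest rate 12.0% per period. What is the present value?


PV = PMT * (1 - (1+i)^(-n)) / i
= 2616 * (1 - (1+0.12)^(-20)) / 0.12
= 2616 * (1 - 0.103667) / 0.12
= 2616 * 7.469444
= 19540.0645


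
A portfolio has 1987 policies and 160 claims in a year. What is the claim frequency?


frequency = claims / policies
= 160 / 1987
= 0.0805


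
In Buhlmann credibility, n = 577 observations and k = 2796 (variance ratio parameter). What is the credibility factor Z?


Z = n / (n + k)
= 577 / (577 + 2796)
= 577 / 3373
= 0.1711


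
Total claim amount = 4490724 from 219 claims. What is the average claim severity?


severity = total / number
= 4490724 / 219
= 20505.589


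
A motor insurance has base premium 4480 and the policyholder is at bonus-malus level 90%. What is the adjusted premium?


adjusted = base * BM_level / 100
= 4480 * 90 / 100
= 4480 * 0.9
= 4032.0


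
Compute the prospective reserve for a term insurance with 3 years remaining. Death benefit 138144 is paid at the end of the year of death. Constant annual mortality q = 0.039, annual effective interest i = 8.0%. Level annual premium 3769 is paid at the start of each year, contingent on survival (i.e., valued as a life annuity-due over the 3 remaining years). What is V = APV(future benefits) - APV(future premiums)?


v = 1/(1+i) = 0.925926
APV(future benefits) per unit = sum_{k=0}^{2} k_p_x * q * v^(k+1) = 0.096835
APV(future benefits) = 138144 * 0.096835 = 13377.1773
Life annuity-due factor ä_{x:3} = sum_{k=0}^{2} k_p_x * v^k = 2.681585
APV(future premiums) = 3769 * 2.681585 = 10106.8947
V = 13377.1773 - 10106.8947
= 3270.2826


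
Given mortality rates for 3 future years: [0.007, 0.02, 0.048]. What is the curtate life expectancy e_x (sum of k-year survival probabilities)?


e_x = sum_{k=1}^{n} k_p_x
k_p_x values:
  1_p_x = 0.993
  2_p_x = 0.97314
  3_p_x = 0.926429
e_x = 2.8926


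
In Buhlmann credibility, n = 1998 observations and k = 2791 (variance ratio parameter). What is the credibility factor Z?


Z = n / (n + k)
= 1998 / (1998 + 2791)
= 1998 / 4789
= 0.4172


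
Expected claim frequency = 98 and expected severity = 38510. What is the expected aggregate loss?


E[S] = E[N] * E[X]
= 98 * 38510
= 3.7740e+06


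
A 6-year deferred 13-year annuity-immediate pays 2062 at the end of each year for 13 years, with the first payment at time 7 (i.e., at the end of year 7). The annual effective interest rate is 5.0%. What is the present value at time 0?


PV at time 6 of the 13-year annuity-immediate:
a_n = 2062 * (1-(1+0.05)^(-13))/0.05 = 19369.5475
Discount back 6 years to time 0:
PV = 19369.5475 * (1+0.05)^(-6)
= 19369.5475 * 0.746215
= 14453.8546


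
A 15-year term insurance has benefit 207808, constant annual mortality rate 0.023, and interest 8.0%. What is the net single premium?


NSP = benefit * sum_{k=0}^{n-1} k_p_x * q * v^(k+1)
With constant q=0.023, v=0.925926
Sum = 0.173647
NSP = 207808 * 0.173647
= 36085.2655


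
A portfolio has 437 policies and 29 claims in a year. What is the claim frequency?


frequency = claims / policies
= 29 / 437
= 0.0664


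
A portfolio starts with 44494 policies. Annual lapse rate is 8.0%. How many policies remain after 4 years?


remaining = initial * (1 - lapse)^years
= 44494 * (1 - 0.08)^4
= 44494 * 0.716393
= 31875.1884


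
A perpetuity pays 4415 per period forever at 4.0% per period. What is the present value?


PV = PMT / i
= 4415 / 0.04
= 110375.0


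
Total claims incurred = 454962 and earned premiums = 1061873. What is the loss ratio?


Loss ratio = claims / premiums
= 454962 / 1061873
= 0.4285


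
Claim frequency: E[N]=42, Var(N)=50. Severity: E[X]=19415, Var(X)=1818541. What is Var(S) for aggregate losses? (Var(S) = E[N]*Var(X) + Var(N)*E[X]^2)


Var(S) = E[N]*Var(X) + Var(N)*E[X]^2
= 42*1818541 + 50*19415^2
= 76378722 + 18847111250
= 1.8923e+10


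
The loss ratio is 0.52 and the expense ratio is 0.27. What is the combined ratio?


Combined ratio = loss ratio + expense ratio
= 0.52 + 0.27
= 0.79


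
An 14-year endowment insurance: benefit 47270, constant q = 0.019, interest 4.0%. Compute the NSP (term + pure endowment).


Term component = 8502.2751
Pure endowment = 14_p_x * v^14 * benefit = 0.76448 * 0.577475 * 47270 = 20868.1983
NSP = 29370.4734


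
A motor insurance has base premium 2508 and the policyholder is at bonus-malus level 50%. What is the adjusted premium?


adjusted = base * BM_level / 100
= 2508 * 50 / 100
= 2508 * 0.5
= 1254.0


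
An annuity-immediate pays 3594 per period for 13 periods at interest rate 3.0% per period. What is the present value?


PV = PMT * (1 - (1+i)^(-n)) / i
= 3594 * (1 - (1+0.03)^(-13)) / 0.03
= 3594 * (1 - 0.680951) / 0.03
= 3594 * 10.634955
= 38222.0295


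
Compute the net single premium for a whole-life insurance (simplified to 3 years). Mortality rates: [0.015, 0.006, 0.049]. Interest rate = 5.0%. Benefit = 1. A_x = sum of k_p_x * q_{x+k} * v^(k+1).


v = 0.952381
Year 0: k_p_x=1.0, q=0.015, term=0.014286
Year 1: k_p_x=0.985, q=0.006, term=0.005361
Year 2: k_p_x=0.97909, q=0.049, term=0.041443
A_x = 0.0611


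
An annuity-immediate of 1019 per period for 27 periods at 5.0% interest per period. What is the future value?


FV = PMT * ((1+i)^n - 1) / i
= 1019 * ((1.05)^27 - 1) / 0.05
= 1019 * (3.733456 - 1) / 0.05
= 55707.8398


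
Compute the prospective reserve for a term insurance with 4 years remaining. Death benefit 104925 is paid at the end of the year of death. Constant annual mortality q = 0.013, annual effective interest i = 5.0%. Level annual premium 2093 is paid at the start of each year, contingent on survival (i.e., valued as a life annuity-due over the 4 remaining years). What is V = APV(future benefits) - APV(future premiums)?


v = 1/(1+i) = 0.952381
APV(future benefits) per unit = sum_{k=0}^{3} k_p_x * q * v^(k+1) = 0.045242
APV(future benefits) = 104925 * 0.045242 = 4747.046
Life annuity-due factor ä_{x:4} = sum_{k=0}^{3} k_p_x * v^k = 3.654184
APV(future premiums) = 2093 * 3.654184 = 7648.2071
V = 4747.046 - 7648.2071
= -2901.1611


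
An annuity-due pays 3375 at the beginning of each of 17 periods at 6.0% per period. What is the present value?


PV_due = PMT * (1-(1+i)^(-n))/i * (1+i)
PV_immediate = 35360.7515
PV_due = 35360.7515 * 1.06
= 37482.3965


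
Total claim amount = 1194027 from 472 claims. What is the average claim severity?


severity = total / number
= 1194027 / 472
= 2529.7182


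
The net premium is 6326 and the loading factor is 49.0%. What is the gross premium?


Gross = net * (1 + loading)
= 6326 * (1 + 0.49)
= 6326 * 1.49
= 9425.74


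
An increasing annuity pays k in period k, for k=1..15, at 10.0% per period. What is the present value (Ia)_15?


(Ia)_n = sum_{k=1}^{n} k * v^k, v = 1/(1+i)
v = 0.909091
Sum computed term by term:
(Ia)_15 = 47.7581


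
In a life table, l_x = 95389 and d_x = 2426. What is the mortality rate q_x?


q_x = d_x / l_x
= 2426 / 95389
= 0.0254


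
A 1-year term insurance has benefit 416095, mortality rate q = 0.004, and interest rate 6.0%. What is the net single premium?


NSP = benefit * q * v
v = 1/(1+i) = 0.943396
NSP = 416095 * 0.004 * 0.943396
= 1570.1698


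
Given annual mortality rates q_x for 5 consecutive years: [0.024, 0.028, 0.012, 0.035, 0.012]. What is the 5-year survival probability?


p_k = 1 - q_k for each year
Survival = product of (1 - q_k)
= 0.976 * 0.972 * 0.988 * 0.965 * 0.988
= 0.8936


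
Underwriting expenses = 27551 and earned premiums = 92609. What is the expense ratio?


Expense ratio = expenses / premiums
= 27551 / 92609
= 0.2975


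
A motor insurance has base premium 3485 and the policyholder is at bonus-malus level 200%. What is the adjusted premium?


adjusted = base * BM_level / 100
= 3485 * 200 / 100
= 3485 * 2.0
= 6970.0


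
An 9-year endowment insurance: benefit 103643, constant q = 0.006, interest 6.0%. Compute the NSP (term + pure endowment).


Term component = 4139.1961
Pure endowment = 9_p_x * v^9 * benefit = 0.947278 * 0.591898 * 103643 = 58111.8428
NSP = 62251.0389


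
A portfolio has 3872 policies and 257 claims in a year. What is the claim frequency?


frequency = claims / policies
= 257 / 3872
= 0.0664


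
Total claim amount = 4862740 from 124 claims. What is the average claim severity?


severity = total / number
= 4862740 / 124
= 39215.6452


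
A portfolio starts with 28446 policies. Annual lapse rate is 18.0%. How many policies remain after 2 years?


remaining = initial * (1 - lapse)^years
= 28446 * (1 - 0.18)^2
= 28446 * 0.6724
= 19127.0904


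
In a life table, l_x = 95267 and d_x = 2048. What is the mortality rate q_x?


q_x = d_x / l_x
= 2048 / 95267
= 0.0215


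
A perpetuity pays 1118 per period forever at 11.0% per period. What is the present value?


PV = PMT / i
= 1118 / 0.11
= 10163.6364


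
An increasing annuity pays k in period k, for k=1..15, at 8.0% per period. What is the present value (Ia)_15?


(Ia)_n = sum_{k=1}^{n} k * v^k, v = 1/(1+i)
v = 0.925926
Sum computed term by term:
(Ia)_15 = 56.4451


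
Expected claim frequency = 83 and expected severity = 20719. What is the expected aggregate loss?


E[S] = E[N] * E[X]
= 83 * 20719
= 1.7197e+06


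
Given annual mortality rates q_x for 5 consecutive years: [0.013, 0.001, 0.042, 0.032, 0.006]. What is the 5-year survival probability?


p_k = 1 - q_k for each year
Survival = product of (1 - q_k)
= 0.987 * 0.999 * 0.958 * 0.968 * 0.994
= 0.9089


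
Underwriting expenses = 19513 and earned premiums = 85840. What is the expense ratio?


Expense ratio = expenses / premiums
= 19513 / 85840
= 0.2273


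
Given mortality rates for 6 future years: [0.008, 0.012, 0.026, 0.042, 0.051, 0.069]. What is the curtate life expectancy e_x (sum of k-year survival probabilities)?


e_x = sum_{k=1}^{n} k_p_x
k_p_x values:
  1_p_x = 0.992
  2_p_x = 0.980096
  3_p_x = 0.954614
  4_p_x = 0.91452
  5_p_x = 0.867879
  6_p_x = 0.807996
e_x = 5.5171


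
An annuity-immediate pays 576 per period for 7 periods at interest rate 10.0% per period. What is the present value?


PV = PMT * (1 - (1+i)^(-n)) / i
= 576 * (1 - (1+0.1)^(-7)) / 0.1
= 576 * (1 - 0.513158) / 0.1
= 576 * 4.868419
= 2804.2092


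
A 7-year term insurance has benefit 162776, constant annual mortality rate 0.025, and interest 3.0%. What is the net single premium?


NSP = benefit * sum_{k=0}^{n-1} k_p_x * q * v^(k+1)
With constant q=0.025, v=0.970874
Sum = 0.144982
NSP = 162776 * 0.144982
= 23599.6629


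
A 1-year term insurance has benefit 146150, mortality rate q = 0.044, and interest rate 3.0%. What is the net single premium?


NSP = benefit * q * v
v = 1/(1+i) = 0.970874
NSP = 146150 * 0.044 * 0.970874
= 6243.301


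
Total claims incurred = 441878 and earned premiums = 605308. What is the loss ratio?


Loss ratio = claims / premiums
= 441878 / 605308
= 0.73


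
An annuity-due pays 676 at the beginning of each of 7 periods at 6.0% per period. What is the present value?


PV_due = PMT * (1-(1+i)^(-n))/i * (1+i)
PV_immediate = 3773.6899
PV_due = 3773.6899 * 1.06
= 4000.1112


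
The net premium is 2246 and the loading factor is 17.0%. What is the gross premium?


Gross = net * (1 + loading)
= 2246 * (1 + 0.17)
= 2246 * 1.17
= 2627.82


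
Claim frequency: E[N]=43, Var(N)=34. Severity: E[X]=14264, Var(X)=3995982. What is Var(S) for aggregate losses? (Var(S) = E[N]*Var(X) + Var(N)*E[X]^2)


Var(S) = E[N]*Var(X) + Var(N)*E[X]^2
= 43*3995982 + 34*14264^2
= 171827226 + 6917697664
= 7.0895e+09


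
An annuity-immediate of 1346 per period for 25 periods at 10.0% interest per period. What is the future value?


FV = PMT * ((1+i)^n - 1) / i
= 1346 * ((1.1)^25 - 1) / 0.1
= 1346 * (10.834706 - 1) / 0.1
= 132375.142


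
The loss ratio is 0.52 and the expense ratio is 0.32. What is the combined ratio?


Combined ratio = loss ratio + expense ratio
= 0.52 + 0.32
= 0.84


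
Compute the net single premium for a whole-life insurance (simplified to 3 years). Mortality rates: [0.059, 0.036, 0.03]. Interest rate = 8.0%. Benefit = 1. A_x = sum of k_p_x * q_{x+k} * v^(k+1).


v = 0.925926
Year 0: k_p_x=1.0, q=0.059, term=0.05463
Year 1: k_p_x=0.941, q=0.036, term=0.029043
Year 2: k_p_x=0.907124, q=0.03, term=0.021603
A_x = 0.1053


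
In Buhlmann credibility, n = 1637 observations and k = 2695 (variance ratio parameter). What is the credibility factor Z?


Z = n / (n + k)
= 1637 / (1637 + 2695)
= 1637 / 4332
= 0.3779


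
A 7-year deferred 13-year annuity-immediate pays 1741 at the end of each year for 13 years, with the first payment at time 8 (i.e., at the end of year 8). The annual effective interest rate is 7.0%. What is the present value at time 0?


PV at time 7 of the 13-year annuity-immediate:
a_n = 1741 * (1-(1+0.07)^(-13))/0.07 = 14550.6699
Discount back 7 years to time 0:
PV = 14550.6699 * (1+0.07)^(-7)
= 14550.6699 * 0.62275
= 9061.426


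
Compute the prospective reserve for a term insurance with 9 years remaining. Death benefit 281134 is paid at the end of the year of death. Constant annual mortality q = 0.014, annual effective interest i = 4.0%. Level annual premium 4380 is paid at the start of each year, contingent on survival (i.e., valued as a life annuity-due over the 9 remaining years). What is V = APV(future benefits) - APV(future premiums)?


v = 1/(1+i) = 0.961538
APV(future benefits) per unit = sum_{k=0}^{8} k_p_x * q * v^(k+1) = 0.098814
APV(future benefits) = 281134 * 0.098814 = 27780.02
Life annuity-due factor ä_{x:9} = sum_{k=0}^{8} k_p_x * v^k = 7.34048
APV(future premiums) = 4380 * 7.34048 = 32151.3044
V = 27780.02 - 32151.3044
= -4371.2843


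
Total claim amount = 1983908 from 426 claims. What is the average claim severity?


severity = total / number
= 1983908 / 426
= 4657.061


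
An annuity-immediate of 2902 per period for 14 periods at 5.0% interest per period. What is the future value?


FV = PMT * ((1+i)^n - 1) / i
= 2902 * ((1.05)^14 - 1) / 0.05
= 2902 * (1.979932 - 1) / 0.05
= 56875.23


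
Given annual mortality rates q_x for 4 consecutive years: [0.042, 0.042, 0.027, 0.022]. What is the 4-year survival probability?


p_k = 1 - q_k for each year
Survival = product of (1 - q_k)
= 0.958 * 0.958 * 0.973 * 0.978
= 0.8733


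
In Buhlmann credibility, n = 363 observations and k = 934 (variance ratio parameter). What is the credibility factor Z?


Z = n / (n + k)
= 363 / (363 + 934)
= 363 / 1297
= 0.2799


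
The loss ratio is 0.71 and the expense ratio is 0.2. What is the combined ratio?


Combined ratio = loss ratio + expense ratio
= 0.71 + 0.2
= 0.91


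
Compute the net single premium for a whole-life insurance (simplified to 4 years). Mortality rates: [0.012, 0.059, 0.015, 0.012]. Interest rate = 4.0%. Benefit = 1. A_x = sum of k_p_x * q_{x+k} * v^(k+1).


v = 0.961538
Year 0: k_p_x=1.0, q=0.012, term=0.011538
Year 1: k_p_x=0.988, q=0.059, term=0.053894
Year 2: k_p_x=0.929708, q=0.015, term=0.012398
Year 3: k_p_x=0.915762, q=0.012, term=0.009394
A_x = 0.0872


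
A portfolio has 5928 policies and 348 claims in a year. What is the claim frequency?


frequency = claims / policies
= 348 / 5928
= 0.0587


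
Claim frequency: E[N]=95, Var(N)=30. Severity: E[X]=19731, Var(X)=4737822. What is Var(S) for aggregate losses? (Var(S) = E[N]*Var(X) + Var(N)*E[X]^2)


Var(S) = E[N]*Var(X) + Var(N)*E[X]^2
= 95*4737822 + 30*19731^2
= 450093090 + 11679370830
= 1.2129e+10


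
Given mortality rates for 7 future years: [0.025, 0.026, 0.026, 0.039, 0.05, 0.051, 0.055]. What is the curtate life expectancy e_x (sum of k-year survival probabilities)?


e_x = sum_{k=1}^{n} k_p_x
k_p_x values:
  1_p_x = 0.975
  2_p_x = 0.94965
  3_p_x = 0.924959
  4_p_x = 0.888886
  5_p_x = 0.844441
  6_p_x = 0.801375
  7_p_x = 0.757299
e_x = 6.1416


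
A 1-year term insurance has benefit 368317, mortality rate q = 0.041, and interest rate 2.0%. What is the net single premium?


NSP = benefit * q * v
v = 1/(1+i) = 0.980392
NSP = 368317 * 0.041 * 0.980392
= 14804.899


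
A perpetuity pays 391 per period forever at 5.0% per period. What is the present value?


PV = PMT / i
= 391 / 0.05
= 7820.0


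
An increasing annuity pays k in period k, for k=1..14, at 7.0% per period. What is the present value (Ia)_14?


(Ia)_n = sum_{k=1}^{n} k * v^k, v = 1/(1+i)
v = 0.934579
Sum computed term by term:
(Ia)_14 = 56.1173


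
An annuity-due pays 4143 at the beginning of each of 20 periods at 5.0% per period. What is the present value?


PV_due = PMT * (1-(1+i)^(-n))/i * (1+i)
PV_immediate = 51630.9374
PV_due = 51630.9374 * 1.05
= 54212.4843


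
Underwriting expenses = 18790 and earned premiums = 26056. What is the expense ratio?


Expense ratio = expenses / premiums
= 18790 / 26056
= 0.7211


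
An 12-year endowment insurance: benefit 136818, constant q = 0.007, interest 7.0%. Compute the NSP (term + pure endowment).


Term component = 7361.8295
Pure endowment = 12_p_x * v^12 * benefit = 0.91916 * 0.444012 * 136818 = 55837.8757
NSP = 63199.7052


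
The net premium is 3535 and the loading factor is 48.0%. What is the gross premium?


Gross = net * (1 + loading)
= 3535 * (1 + 0.48)
= 3535 * 1.48
= 5231.8


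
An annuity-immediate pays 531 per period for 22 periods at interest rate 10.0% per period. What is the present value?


PV = PMT * (1 - (1+i)^(-n)) / i
= 531 * (1 - (1+0.1)^(-22)) / 0.1
= 531 * (1 - 0.122846) / 0.1
= 531 * 8.77154
= 4657.6879


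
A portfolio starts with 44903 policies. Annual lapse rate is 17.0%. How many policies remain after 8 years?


remaining = initial * (1 - lapse)^years
= 44903 * (1 - 0.17)^8
= 44903 * 0.225229
= 10113.4678


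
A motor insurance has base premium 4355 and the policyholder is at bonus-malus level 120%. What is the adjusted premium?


adjusted = base * BM_level / 100
= 4355 * 120 / 100
= 4355 * 1.2
= 5226.0


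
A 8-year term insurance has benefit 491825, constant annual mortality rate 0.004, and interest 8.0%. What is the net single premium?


NSP = benefit * sum_{k=0}^{n-1} k_p_x * q * v^(k+1)
With constant q=0.004, v=0.925926
Sum = 0.022704
NSP = 491825 * 0.022704
= 11166.2919


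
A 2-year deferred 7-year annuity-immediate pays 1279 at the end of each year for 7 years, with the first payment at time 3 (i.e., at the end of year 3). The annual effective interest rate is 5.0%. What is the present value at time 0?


PV at time 2 of the 7-year annuity-immediate:
a_n = 1279 * (1-(1+0.05)^(-7))/0.05 = 7400.7716
Discount back 2 years to time 0:
PV = 7400.7716 * (1+0.05)^(-2)
= 7400.7716 * 0.907029
= 6712.718


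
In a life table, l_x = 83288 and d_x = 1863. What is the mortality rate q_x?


q_x = d_x / l_x
= 1863 / 83288
= 0.0224


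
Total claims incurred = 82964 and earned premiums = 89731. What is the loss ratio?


Loss ratio = claims / premiums
= 82964 / 89731
= 0.9246


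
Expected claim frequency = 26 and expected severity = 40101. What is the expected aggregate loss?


E[S] = E[N] * E[X]
= 26 * 40101
= 1.0426e+06


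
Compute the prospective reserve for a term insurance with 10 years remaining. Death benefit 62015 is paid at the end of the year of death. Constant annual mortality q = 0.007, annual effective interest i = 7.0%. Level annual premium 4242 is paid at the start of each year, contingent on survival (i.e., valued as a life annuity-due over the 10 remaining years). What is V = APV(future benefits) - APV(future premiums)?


v = 1/(1+i) = 0.934579
APV(future benefits) per unit = sum_{k=0}^{9} k_p_x * q * v^(k+1) = 0.04783
APV(future benefits) = 62015 * 0.04783 = 2966.2052
Life annuity-due factor ä_{x:10} = sum_{k=0}^{9} k_p_x * v^k = 7.311225
APV(future premiums) = 4242 * 7.311225 = 31014.2185
V = 2966.2052 - 31014.2185
= -28048.0133
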